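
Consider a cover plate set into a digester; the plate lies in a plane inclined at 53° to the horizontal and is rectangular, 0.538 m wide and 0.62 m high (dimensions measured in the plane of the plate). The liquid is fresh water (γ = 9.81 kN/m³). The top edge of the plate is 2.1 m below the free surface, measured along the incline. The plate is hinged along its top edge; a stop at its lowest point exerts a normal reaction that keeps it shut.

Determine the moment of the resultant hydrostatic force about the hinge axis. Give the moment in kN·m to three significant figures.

M ≈ 2.04 kN·m

γ = 9.81 kN/m³.
Let θ = 53° be the plate's angle to the horizontal; measure y along the incline from where the plane meets the free surface. Vertical depth h = y·sinθ with sinθ = 0.798636.
The centroid lies 0.62/2 = 0.31 m below the top edge, so y_c = 2.1 + 0.31 = 2.41 m and h_c = 2.41 × 0.798636 = 1.92471 m.
A = 0.538 × 0.62 = 0.33356 m².
Resultant F = γ·h_c·A = 9.81 × 1.92471 × 0.33356 = 6.29808 kN.
I_c = b·h³/12 = 0.538 × 0.62³/12 = 0.010685 m⁴.
Centre of pressure: y_p = y_c + I_c/(y_c·A) = 2.41 + 0.010685/(2.41 × 0.33356) = 2.41 + 0.0132918 = 2.42329 m along the plane.
The resultant acts 0.31 + 0.0132918 = 0.323292 m (along the plate) below the hinge at the top edge, so the moment about the hinge is M = F × 0.323292 = 6.29808 × 0.323292 = 2.03612 kN·m.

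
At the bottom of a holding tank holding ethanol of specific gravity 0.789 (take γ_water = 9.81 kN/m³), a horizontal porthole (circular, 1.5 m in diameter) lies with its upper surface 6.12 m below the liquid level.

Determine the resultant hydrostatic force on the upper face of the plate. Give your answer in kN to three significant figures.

γ = 0.789 × 9.81 = 7.74009 kN/m³.
The plate is horizontal, so pressure is uniform at p = γ·h = 7.74009 × 6.12 = 47.3694 kN/m².
A = π(0.75)² = 1.76715 m².
F = p·A = 47.3694 × 1.76715 = 83.7088 kN.

F ≈ 83.7 kN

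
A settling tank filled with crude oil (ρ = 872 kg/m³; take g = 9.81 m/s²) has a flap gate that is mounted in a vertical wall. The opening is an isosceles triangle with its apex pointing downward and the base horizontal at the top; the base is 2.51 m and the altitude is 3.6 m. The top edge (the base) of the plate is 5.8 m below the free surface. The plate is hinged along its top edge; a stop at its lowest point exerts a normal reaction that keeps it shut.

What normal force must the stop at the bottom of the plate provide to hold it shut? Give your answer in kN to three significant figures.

γ = ρg = 872 × 9.81 / 1000 = 8.55432 kN/m³.
With the apex down, the centroid sits h/3 = 3.6/3 = 1.2 m below the base (the top edge), so the centroid depth is h_c = 5.8 + 1.2 = 7 m.
A = ½ × 2.51 × 3.6 = 4.518 m².
Resultant F = γ·h_c·A = 8.55432 × 7 × 4.518 = 270.539 kN.
I_c = b·h³/36 = 2.51 × 3.6³/36 = 3.25296 m⁴.
Centre of pressure: y_p = y_c + I_c/(y_c·A) = 7 + 3.25296/(7 × 4.518) = 7 + 0.102857 = 7.10286 m along the plane.
The resultant acts 1.2 + 0.102857 = 1.30286 m (along the plate) below the hinge at the top edge, so the moment about the hinge is M = F × 1.30286 = 270.539 × 1.30286 = 352.474 kN·m.
A normal force at the bottom, 3.6 m from the hinge, must supply this moment: P = 352.474/3.6 = 97.9094 kN.

P ≈ 97.9 kN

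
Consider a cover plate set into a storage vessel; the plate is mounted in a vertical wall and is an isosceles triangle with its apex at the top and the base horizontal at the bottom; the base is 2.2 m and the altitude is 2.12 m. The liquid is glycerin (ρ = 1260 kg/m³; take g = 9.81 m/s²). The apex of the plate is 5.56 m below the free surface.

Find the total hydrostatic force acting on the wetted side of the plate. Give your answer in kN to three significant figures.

F ≈ 201 kN

γ = ρg = 1260 × 9.81 / 1000 = 12.3606 kN/m³.
With the apex up, the centroid sits 2h/3 = 2 × 2.12/3 = 1.41333 m below the apex, so the centroid depth is h_c = 5.56 + 1.41333 = 6.97333 m.
A = ½ × 2.2 × 2.12 = 2.332 m².
Resultant F = γ·h_c·A = 12.3606 × 6.97333 × 2.332 = 201.006 kN.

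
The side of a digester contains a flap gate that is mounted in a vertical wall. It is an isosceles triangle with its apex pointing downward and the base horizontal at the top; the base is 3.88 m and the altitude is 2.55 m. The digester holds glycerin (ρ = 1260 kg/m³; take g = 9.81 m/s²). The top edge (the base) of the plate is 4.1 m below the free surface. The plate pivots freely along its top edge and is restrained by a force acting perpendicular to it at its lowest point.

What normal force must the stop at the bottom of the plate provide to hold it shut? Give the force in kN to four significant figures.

P ≈ 109.6 kN

γ = ρg = 1260 × 9.81 / 1000 = 12.3606 kN/m³.
With the apex down, the centroid sits h/3 = 2.55/3 = 0.85 m below the base (the top edge), so the centroid depth is h_c = 4.1 + 0.85 = 4.95 m.
A = ½ × 3.88 × 2.55 = 4.947 m².
Resultant F = γ·h_c·A = 12.3606 × 4.95 × 4.947 = 302.682 kN.
I_c = b·h³/36 = 3.88 × 2.55³/36 = 1.7871 m⁴.
Centre of pressure: y_p = y_c + I_c/(y_c·A) = 4.95 + 1.7871/(4.95 × 4.947) = 4.95 + 0.0729796 = 5.02298 m along the plane.
The resultant acts 0.85 + 0.0729796 = 0.92298 m (along the plate) below the hinge at the top edge, so the moment about the hinge is M = F × 0.92298 = 302.682 × 0.92298 = 279.369 kN·m.
A normal force at the bottom, 2.55 m from the hinge, must supply this moment: P = 279.369/2.55 = 109.556 kN.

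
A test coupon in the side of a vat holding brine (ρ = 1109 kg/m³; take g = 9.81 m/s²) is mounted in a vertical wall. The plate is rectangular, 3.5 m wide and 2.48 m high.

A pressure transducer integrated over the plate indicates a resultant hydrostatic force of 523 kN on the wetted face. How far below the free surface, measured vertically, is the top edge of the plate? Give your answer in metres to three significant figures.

d_top ≈ 4.30 m

γ = ρg = 1109 × 9.81 / 1000 = 10.87929 kN/m³.
A = 3.5 × 2.48 = 8.68 m².
From F = γ·h_c·A, the centroid depth is h_c = 523/(10.87929 × 8.68) = 5.53836 m.
The centroid lies 2.48/2 = 1.24 m below the top edge, so the top edge sits at h_top = 5.53836 − 1.24 = 4.29836 m below the surface.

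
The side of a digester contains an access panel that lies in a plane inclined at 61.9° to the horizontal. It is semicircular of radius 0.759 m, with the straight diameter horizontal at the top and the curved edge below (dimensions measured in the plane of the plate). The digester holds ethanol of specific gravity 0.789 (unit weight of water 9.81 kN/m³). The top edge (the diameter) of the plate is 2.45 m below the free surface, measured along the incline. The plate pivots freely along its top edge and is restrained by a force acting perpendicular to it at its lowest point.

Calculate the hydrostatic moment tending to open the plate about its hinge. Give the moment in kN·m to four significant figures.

M ≈ 5.766 kN·m

γ = 0.789 × 9.81 = 7.74009 kN/m³.
Let θ = 61.9° be the plate's angle to the horizontal; measure y along the incline from where the plane meets the free surface. Vertical depth h = y·sinθ with sinθ = 0.882127.
The centroid of a semicircle lies 4r/(3π) = 0.32213 m from the diameter, here below the top edge, so y_c = 2.45 + 0.32213 = 2.77213 m and h_c = 2.77213 × 0.882127 = 2.44537 m.
A = πr²/2 = π × 0.759²/2 = 0.904906 m².
Resultant F = γ·h_c·A = 7.74009 × 2.44537 × 0.904906 = 17.1275 kN.
I_c = (π/8 − 8/(9π))·r⁴ = 0.109757 × 0.759⁴ = 0.036425 m⁴.
Centre of pressure: y_p = y_c + I_c/(y_c·A) = 2.77213 + 0.036425/(2.77213 × 0.904906) = 2.77213 + 0.0145205 = 2.78665 m along the plane.
The resultant acts 0.32213 + 0.0145205 = 0.336651 m (along the plate) below the hinge at the top edge, so the moment about the hinge is M = F × 0.336651 = 17.1275 × 0.336651 = 5.76599 kN·m.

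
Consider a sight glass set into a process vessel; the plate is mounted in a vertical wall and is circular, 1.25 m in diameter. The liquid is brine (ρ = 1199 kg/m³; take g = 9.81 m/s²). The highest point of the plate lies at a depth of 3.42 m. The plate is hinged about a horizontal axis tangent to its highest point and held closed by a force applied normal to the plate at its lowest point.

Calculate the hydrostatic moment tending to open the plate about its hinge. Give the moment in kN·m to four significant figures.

γ = ρg = 1199 × 9.81 / 1000 = 11.76219 kN/m³.
The centroid is at the centre, 0.625 m below the top of the plate, so the centroid depth is h_c = 3.42 + 0.625 = 4.045 m.
A = π(0.625)² = 1.22718 m².
Resultant F = γ·h_c·A = 11.76219 × 4.045 × 1.22718 = 58.3868 kN.
I_c = πr⁴/4 = π × 0.625⁴/4 = 0.119842 m⁴.
Centre of pressure: y_p = y_c + I_c/(y_c·A) = 4.045 + 0.119842/(4.045 × 1.22718) = 4.045 + 0.0241425 = 4.06914 m along the plane.
The resultant acts 0.625 + 0.0241425 = 0.649142 m (along the plate) below the hinge at the top edge, so the moment about the hinge is M = F × 0.649142 = 58.3868 × 0.649142 = 37.9013 kN·m.

M ≈ 37.90 kN·m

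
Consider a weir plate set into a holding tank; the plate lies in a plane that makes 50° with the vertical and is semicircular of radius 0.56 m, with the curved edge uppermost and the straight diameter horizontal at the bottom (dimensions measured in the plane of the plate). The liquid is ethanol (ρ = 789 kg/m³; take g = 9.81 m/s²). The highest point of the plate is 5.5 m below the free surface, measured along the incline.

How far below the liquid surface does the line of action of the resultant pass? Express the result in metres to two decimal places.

h_p = 3.74 m

γ = ρg = 789 × 9.81 / 1000 = 7.74009 kN/m³.
The plate makes 50° with the vertical, i.e. θ = 90° − 50° = 40° to the horizontal. Measuring y along the incline from the free-surface line, vertical depth h = y·sinθ with sinθ = 0.642788.
The centroid lies 4r/(3π) = 0.237671 m above the diameter, so r − 4r/(3π) = 0.56 − 0.237671 = 0.322329 m below the topmost point, so y_c = 5.5 + 0.322329 = 5.82233 m and h_c = 5.82233 × 0.642788 = 3.74252 m.
A = πr²/2 = π × 0.56²/2 = 0.492602 m².
Resultant F = γ·h_c·A = 7.74009 × 3.74252 × 0.492602 = 14.2694 kN.
I_c = (π/8 − 8/(9π))·r⁴ = 0.109757 × 0.56⁴ = 0.010794 m⁴.
Centre of pressure: y_p = y_c + I_c/(y_c·A) = 5.82233 + 0.010794/(5.82233 × 0.492602) = 5.82233 + 0.00376348 = 5.82609 m along the plane.
Vertically, h_p = y_p·sinθ = 5.82609 × 0.642788 = 3.74494 m.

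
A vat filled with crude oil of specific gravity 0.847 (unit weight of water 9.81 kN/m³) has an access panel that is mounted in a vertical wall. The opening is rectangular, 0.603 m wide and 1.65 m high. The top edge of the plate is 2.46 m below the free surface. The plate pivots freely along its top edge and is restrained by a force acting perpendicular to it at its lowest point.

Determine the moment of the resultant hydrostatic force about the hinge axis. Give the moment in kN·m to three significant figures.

M ≈ 24.3 kN·m

γ = 0.847 × 9.81 = 8.30907 kN/m³.
The centroid lies 1.65/2 = 0.825 m below the top edge, so the centroid depth is h_c = 2.46 + 0.825 = 3.285 m.
A = 0.603 × 1.65 = 0.99495 m².
Resultant F = γ·h_c·A = 8.30907 × 3.285 × 0.99495 = 27.1575 kN.
I_c = b·h³/12 = 0.603 × 1.65³/12 = 0.225729 m⁴.
Centre of pressure: y_p = y_c + I_c/(y_c·A) = 3.285 + 0.225729/(3.285 × 0.99495) = 3.285 + 0.0690638 = 3.35406 m along the plane.
The resultant acts 0.825 + 0.0690638 = 0.894064 m (along the plate) below the hinge at the top edge, so the moment about the hinge is M = F × 0.894064 = 27.1575 × 0.894064 = 24.2805 kN·m.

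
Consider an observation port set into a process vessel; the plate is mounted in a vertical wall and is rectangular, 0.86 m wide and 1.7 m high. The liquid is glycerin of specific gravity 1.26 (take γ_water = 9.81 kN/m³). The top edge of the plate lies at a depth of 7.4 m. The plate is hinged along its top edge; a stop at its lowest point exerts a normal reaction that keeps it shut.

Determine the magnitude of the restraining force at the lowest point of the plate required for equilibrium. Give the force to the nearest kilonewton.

P ≈ 77 kN

γ = 1.26 × 9.81 = 12.3606 kN/m³.
The centroid lies 1.7/2 = 0.85 m below the top edge, so the centroid depth is h_c = 7.4 + 0.85 = 8.25 m.
A = 0.86 × 1.7 = 1.462 m².
Resultant F = γ·h_c·A = 12.3606 × 8.25 × 1.462 = 149.087 kN.
I_c = b·h³/12 = 0.86 × 1.7³/12 = 0.352098 m⁴.
Centre of pressure: y_p = y_c + I_c/(y_c·A) = 8.25 + 0.352098/(8.25 × 1.462) = 8.25 + 0.0291919 = 8.27919 m along the plane.
The resultant acts 0.85 + 0.0291919 = 0.879192 m (along the plate) below the hinge at the top edge, so the moment about the hinge is M = F × 0.879192 = 149.087 × 0.879192 = 131.076 kN·m.
A normal force at the bottom, 1.7 m from the hinge, must supply this moment: P = 131.076/1.7 = 77.1035 kN.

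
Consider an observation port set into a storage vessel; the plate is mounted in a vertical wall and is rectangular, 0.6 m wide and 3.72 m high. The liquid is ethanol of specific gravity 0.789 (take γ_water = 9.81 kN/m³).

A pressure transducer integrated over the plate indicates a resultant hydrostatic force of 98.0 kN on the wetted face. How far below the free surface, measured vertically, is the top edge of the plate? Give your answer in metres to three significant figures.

γ = 0.789 × 9.81 = 7.74009 kN/m³.
A = 0.6 × 3.72 = 2.232 m².
From F = γ·h_c·A, the centroid depth is h_c = 98.0/(7.74009 × 2.232) = 5.67265 m.
The centroid lies 3.72/2 = 1.86 m below the top edge, so the top edge sits at h_top = 5.67265 − 1.86 = 3.81265 m below the surface.

d_top ≈ 3.81 m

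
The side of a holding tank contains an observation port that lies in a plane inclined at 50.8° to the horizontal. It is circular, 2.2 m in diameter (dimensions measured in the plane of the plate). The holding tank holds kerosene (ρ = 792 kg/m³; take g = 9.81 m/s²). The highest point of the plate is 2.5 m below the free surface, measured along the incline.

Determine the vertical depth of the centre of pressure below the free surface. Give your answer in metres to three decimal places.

γ = ρg = 792 × 9.81 / 1000 = 7.76952 kN/m³.
Let θ = 50.8° be the plate's angle to the horizontal; measure y along the incline from where the plane meets the free surface. Vertical depth h = y·sinθ with sinθ = 0.774944.
The centroid is at the centre, 1.1 m below the top of the plate, so y_c = 2.5 + 1.1 = 3.6 m and h_c = 3.6 × 0.774944 = 2.7898 m.
A = π(1.1)² = 3.80133 m².
Resultant F = γ·h_c·A = 7.76952 × 2.7898 × 3.80133 = 82.3954 kN.
I_c = πr⁴/4 = π × 1.1⁴/4 = 1.1499 m⁴.
Centre of pressure: y_p = y_c + I_c/(y_c·A) = 3.6 + 1.1499/(3.6 × 3.80133) = 3.6 + 0.0840276 = 3.68403 m along the plane.
Vertically, h_p = y_p·sinθ = 3.68403 × 0.774944 = 2.85492 m.

h_p = 2.855 m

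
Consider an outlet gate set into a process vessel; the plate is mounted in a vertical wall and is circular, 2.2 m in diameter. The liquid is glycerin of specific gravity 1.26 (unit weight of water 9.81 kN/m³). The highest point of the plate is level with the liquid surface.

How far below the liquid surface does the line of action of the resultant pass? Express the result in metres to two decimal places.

h_p = 1.38 m

γ = 1.26 × 9.81 = 12.3606 kN/m³.
The centroid is at the centre, 1.1 m below the top of the plate, so the centroid depth is h_c = 1.1 m.
A = π(1.1)² = 3.80133 m².
Resultant F = γ·h_c·A = 12.3606 × 1.1 × 3.80133 = 51.6854 kN.
I_c = πr⁴/4 = π × 1.1⁴/4 = 1.1499 m⁴.
Centre of pressure: y_p = y_c + I_c/(y_c·A) = 1.1 + 1.1499/(1.1 × 3.80133) = 1.1 + 0.274999 = 1.375 m along the plane.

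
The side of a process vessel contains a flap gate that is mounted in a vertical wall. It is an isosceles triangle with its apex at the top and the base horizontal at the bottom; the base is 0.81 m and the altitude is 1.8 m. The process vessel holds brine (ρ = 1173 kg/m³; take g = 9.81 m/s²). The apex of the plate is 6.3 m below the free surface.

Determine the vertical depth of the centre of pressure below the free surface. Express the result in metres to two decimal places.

h_p = 7.52 m

γ = ρg = 1173 × 9.81 / 1000 = 11.50713 kN/m³.
With the apex up, the centroid sits 2h/3 = 2 × 1.8/3 = 1.2 m below the apex, so the centroid depth is h_c = 6.3 + 1.2 = 7.5 m.
A = ½ × 0.81 × 1.8 = 0.729 m².
Resultant F = γ·h_c·A = 11.50713 × 7.5 × 0.729 = 62.9152 kN.
I_c = b·h³/36 = 0.81 × 1.8³/36 = 0.13122 m⁴.
Centre of pressure: y_p = y_c + I_c/(y_c·A) = 7.5 + 0.13122/(7.5 × 0.729) = 7.5 + 0.024 = 7.524 m along the plane.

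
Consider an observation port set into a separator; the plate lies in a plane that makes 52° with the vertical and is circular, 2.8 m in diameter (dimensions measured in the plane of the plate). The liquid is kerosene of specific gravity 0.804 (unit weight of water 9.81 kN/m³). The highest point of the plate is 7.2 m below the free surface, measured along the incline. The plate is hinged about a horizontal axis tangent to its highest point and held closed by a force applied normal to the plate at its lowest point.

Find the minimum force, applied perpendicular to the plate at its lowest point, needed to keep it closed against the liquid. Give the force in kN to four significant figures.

P ≈ 133.8 kN

γ = 0.804 × 9.81 = 7.88724 kN/m³.
The plate makes 52° with the vertical, i.e. θ = 90° − 52° = 38° to the horizontal. Measuring y along the incline from the free-surface line, vertical depth h = y·sinθ with sinθ = 0.615661.
The centroid is at the centre, 1.4 m below the top of the plate, so y_c = 7.2 + 1.4 = 8.6 m and h_c = 8.6 × 0.615661 = 5.29468 m.
A = π(1.4)² = 6.15752 m².
Resultant F = γ·h_c·A = 7.88724 × 5.29468 × 6.15752 = 257.141 kN.
I_c = πr⁴/4 = π × 1.4⁴/4 = 3.01719 m⁴.
Centre of pressure: y_p = y_c + I_c/(y_c·A) = 8.6 + 3.01719/(8.6 × 6.15752) = 8.6 + 0.0569768 = 8.65698 m along the plane.
The resultant acts 1.4 + 0.0569768 = 1.45698 m (along the plate) below the hinge at the top edge, so the moment about the hinge is M = F × 1.45698 = 257.141 × 1.45698 = 374.649 kN·m.
A normal force at the bottom, 2.8 m from the hinge, must supply this moment: P = 374.649/2.8 = 133.803 kN.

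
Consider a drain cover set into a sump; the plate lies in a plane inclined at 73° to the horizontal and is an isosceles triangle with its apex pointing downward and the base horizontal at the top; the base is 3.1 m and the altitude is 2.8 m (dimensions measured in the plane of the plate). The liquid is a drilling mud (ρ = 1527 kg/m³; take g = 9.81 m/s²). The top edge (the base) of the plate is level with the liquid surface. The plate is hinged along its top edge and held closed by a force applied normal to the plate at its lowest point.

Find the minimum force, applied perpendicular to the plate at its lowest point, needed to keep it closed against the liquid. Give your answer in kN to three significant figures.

γ = ρg = 1527 × 9.81 / 1000 = 14.97987 kN/m³.
Let θ = 73° be the plate's angle to the horizontal; measure y along the incline from where the plane meets the free surface. Vertical depth h = y·sinθ with sinθ = 0.956305.
With the apex down, the centroid sits h/3 = 2.8/3 = 0.933333 m below the base (the top edge), so y_c = 0.933333 m and h_c = 0.933333 × 0.956305 = 0.892551 m.
A = ½ × 3.1 × 2.8 = 4.34 m².
Resultant F = γ·h_c·A = 14.97987 × 0.892551 × 4.34 = 58.0271 kN.
I_c = b·h³/36 = 3.1 × 2.8³/36 = 1.89031 m⁴.
Centre of pressure: y_p = y_c + I_c/(y_c·A) = 0.933333 + 1.89031/(0.933333 × 4.34) = 0.933333 + 0.466667 = 1.4 m along the plane.
The resultant acts 0.933333 + 0.466667 = 1.4 m (along the plate) below the hinge at the top edge, so the moment about the hinge is M = F × 1.4 = 58.0271 × 1.4 = 81.2379 kN·m.
A normal force at the bottom, 2.8 m from the hinge, must supply this moment: P = 81.2379/2.8 = 29.0135 kN.

P ≈ 29.0 kN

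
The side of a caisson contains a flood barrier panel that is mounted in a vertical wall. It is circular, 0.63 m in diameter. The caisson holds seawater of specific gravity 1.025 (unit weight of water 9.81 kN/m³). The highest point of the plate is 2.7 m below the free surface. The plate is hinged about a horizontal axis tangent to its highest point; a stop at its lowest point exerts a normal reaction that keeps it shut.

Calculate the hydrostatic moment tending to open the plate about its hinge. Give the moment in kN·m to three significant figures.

γ = 1.025 × 9.81 = 10.05525 kN/m³.
The centroid is at the centre, 0.315 m below the top of the plate, so the centroid depth is h_c = 2.7 + 0.315 = 3.015 m.
A = π(0.315)² = 0.311725 m².
Resultant F = γ·h_c·A = 10.05525 × 3.015 × 0.311725 = 9.45044 kN.
I_c = πr⁴/4 = π × 0.315⁴/4 = 0.00773272 m⁴.
Centre of pressure: y_p = y_c + I_c/(y_c·A) = 3.015 + 0.00773272/(3.015 × 0.311725) = 3.015 + 0.0082276 = 3.02323 m along the plane.
The resultant acts 0.315 + 0.0082276 = 0.323228 m (along the plate) below the hinge at the top edge, so the moment about the hinge is M = F × 0.323228 = 9.45044 × 0.323228 = 3.05465 kN·m.

M ≈ 3.05 kN·m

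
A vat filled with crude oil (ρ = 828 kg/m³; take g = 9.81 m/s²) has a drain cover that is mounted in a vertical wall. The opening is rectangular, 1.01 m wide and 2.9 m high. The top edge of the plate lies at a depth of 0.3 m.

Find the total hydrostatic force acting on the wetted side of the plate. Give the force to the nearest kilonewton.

γ = ρg = 828 × 9.81 / 1000 = 8.12268 kN/m³.
The centroid lies 2.9/2 = 1.45 m below the top edge, so the centroid depth is h_c = 0.3 + 1.45 = 1.75 m.
A = 1.01 × 2.9 = 2.929 m².
Resultant F = γ·h_c·A = 8.12268 × 1.75 × 2.929 = 41.6348 kN.

F ≈ 42 kN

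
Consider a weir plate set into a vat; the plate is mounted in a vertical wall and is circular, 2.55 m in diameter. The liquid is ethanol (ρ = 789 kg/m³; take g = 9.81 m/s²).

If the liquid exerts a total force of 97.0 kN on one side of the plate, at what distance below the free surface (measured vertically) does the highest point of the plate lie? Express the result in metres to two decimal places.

γ = ρg = 789 × 9.81 / 1000 = 7.74009 kN/m³.
A = π(1.275)² = 5.10705 m².
From F = γ·h_c·A, the centroid depth is h_c = 97.0/(7.74009 × 5.10705) = 2.45389 m.
The centroid is at the centre, 1.275 m below the top of the plate, so the highest point sits at h_top = 2.45389 − 1.275 = 1.17889 m below the surface.

d_top ≈ 1.18 m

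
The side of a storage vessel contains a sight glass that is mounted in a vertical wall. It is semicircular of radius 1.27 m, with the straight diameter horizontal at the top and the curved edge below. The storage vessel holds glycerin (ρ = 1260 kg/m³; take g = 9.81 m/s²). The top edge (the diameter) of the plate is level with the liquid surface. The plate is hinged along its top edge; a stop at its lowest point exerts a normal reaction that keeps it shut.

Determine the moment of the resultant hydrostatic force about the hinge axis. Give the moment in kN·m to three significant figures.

γ = ρg = 1260 × 9.81 / 1000 = 12.3606 kN/m³.
The centroid of a semicircle lies 4r/(3π) = 0.539005 m from the diameter, here below the top edge, so the centroid depth is h_c = 0.539005 m.
A = πr²/2 = π × 1.27²/2 = 2.53354 m².
Resultant F = γ·h_c·A = 12.3606 × 0.539005 × 2.53354 = 16.8795 kN.
I_c = (π/8 − 8/(9π))·r⁴ = 0.109757 × 1.27⁴ = 0.285527 m⁴.
Centre of pressure: y_p = y_c + I_c/(y_c·A) = 0.539005 + 0.285527/(0.539005 × 2.53354) = 0.539005 + 0.209087 = 0.748092 m along the plane.
The resultant acts 0.539005 + 0.209087 = 0.748092 m (along the plate) below the hinge at the top edge, so the moment about the hinge is M = F × 0.748092 = 16.8795 × 0.748092 = 12.6274 kN·m.

M ≈ 12.6 kN·m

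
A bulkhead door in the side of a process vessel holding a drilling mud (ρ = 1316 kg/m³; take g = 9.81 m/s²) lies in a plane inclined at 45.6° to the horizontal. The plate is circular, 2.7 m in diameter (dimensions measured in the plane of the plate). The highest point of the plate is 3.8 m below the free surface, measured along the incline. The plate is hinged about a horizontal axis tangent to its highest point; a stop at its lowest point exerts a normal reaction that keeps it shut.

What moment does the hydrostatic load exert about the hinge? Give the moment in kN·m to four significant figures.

M ≈ 391.2 kN·m

γ = ρg = 1316 × 9.81 / 1000 = 12.90996 kN/m³.
Let θ = 45.6° be the plate's angle to the horizontal; measure y along the incline from where the plane meets the free surface. Vertical depth h = y·sinθ with sinθ = 0.714473.
The centroid is at the centre, 1.35 m below the top of the plate, so y_c = 3.8 + 1.35 = 5.15 m and h_c = 5.15 × 0.714473 = 3.67954 m.
A = π(1.35)² = 5.72555 m².
Resultant F = γ·h_c·A = 12.90996 × 3.67954 × 5.72555 = 271.979 kN.
I_c = πr⁴/4 = π × 1.35⁴/4 = 2.6087 m⁴.
Centre of pressure: y_p = y_c + I_c/(y_c·A) = 5.15 + 2.6087/(5.15 × 5.72555) = 5.15 + 0.0884707 = 5.23847 m along the plane.
The resultant acts 1.35 + 0.0884707 = 1.43847 m (along the plate) below the hinge at the top edge, so the moment about the hinge is M = F × 1.43847 = 271.979 × 1.43847 = 391.234 kN·m.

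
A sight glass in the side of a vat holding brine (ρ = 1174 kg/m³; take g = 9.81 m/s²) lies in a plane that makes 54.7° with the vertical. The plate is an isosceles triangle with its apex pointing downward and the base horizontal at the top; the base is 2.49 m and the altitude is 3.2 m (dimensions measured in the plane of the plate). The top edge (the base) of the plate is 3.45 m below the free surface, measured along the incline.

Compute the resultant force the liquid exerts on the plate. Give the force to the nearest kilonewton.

F ≈ 120 kN

γ = ρg = 1174 × 9.81 / 1000 = 11.51694 kN/m³.
The plate makes 54.7° with the vertical, i.e. θ = 90° − 54.7° = 35.3° to the horizontal. Measuring y along the incline from the free-surface line, vertical depth h = y·sinθ with sinθ = 0.577858.
With the apex down, the centroid sits h/3 = 3.2/3 = 1.06667 m below the base (the top edge), so y_c = 3.45 + 1.06667 = 4.51667 m and h_c = 4.51667 × 0.577858 = 2.60999 m.
A = ½ × 2.49 × 3.2 = 3.984 m².
Resultant F = γ·h_c·A = 11.51694 × 2.60999 × 3.984 = 119.755 kN.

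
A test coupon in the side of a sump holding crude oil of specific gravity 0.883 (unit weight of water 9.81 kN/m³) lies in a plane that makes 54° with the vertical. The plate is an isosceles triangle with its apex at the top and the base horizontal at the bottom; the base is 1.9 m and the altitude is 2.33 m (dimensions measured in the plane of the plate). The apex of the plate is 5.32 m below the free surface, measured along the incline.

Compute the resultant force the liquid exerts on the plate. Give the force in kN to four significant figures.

γ = 0.883 × 9.81 = 8.66223 kN/m³.
The plate makes 54° with the vertical, i.e. θ = 90° − 54° = 36° to the horizontal. Measuring y along the incline from the free-surface line, vertical depth h = y·sinθ with sinθ = 0.587785.
With the apex up, the centroid sits 2h/3 = 2 × 2.33/3 = 1.55333 m below the apex, so y_c = 5.32 + 1.55333 = 6.87333 m and h_c = 6.87333 × 0.587785 = 4.04004 m.
A = ½ × 1.9 × 2.33 = 2.2135 m².
Resultant F = γ·h_c·A = 8.66223 × 4.04004 × 2.2135 = 77.4631 kN.

F ≈ 77.46 kN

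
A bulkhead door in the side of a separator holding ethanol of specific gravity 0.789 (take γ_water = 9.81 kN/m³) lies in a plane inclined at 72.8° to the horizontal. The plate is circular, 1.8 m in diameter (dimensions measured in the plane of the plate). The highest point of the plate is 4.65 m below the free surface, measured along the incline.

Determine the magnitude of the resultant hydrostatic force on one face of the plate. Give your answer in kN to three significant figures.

F ≈ 104 kN

γ = 0.789 × 9.81 = 7.74009 kN/m³.
Let θ = 72.8° be the plate's angle to the horizontal; measure y along the incline from where the plane meets the free surface. Vertical depth h = y·sinθ with sinθ = 0.955278.
The centroid is at the centre, 0.9 m below the top of the plate, so y_c = 4.65 + 0.9 = 5.55 m and h_c = 5.55 × 0.955278 = 5.30179 m.
A = π(0.9)² = 2.54469 m².
Resultant F = γ·h_c·A = 7.74009 × 5.30179 × 2.54469 = 104.425 kN.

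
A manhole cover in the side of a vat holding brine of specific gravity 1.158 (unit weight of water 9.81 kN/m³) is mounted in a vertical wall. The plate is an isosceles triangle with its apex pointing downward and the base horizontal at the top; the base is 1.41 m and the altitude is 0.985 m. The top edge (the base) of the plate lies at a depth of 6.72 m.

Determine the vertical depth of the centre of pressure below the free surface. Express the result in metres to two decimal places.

γ = 1.158 × 9.81 = 11.35998 kN/m³.
With the apex down, the centroid sits h/3 = 0.985/3 = 0.328333 m below the base (the top edge), so the centroid depth is h_c = 6.72 + 0.328333 = 7.04833 m.
A = ½ × 1.41 × 0.985 = 0.694425 m².
Resultant F = γ·h_c·A = 11.35998 × 7.04833 × 0.694425 = 55.6018 kN.
I_c = b·h³/36 = 1.41 × 0.985³/36 = 0.0374305 m⁴.
Centre of pressure: y_p = y_c + I_c/(y_c·A) = 7.04833 + 0.0374305/(7.04833 × 0.694425) = 7.04833 + 0.0076474 = 7.05598 m along the plane.

h_p = 7.06 m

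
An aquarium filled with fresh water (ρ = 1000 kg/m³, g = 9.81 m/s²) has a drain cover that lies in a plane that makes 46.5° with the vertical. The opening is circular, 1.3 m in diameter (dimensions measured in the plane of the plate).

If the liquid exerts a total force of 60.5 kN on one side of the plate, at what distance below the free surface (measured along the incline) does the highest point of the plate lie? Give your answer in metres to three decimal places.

y_top ≈ 6.100 m

γ = ρg = 1000 × 9.81 = 9810 N/m³ = 9.81 kN/m³.
A = π(0.65)² = 1.32732 m².
From F = γ·h_c·A, the centroid depth is h_c = 60.5/(9.81 × 1.32732) = 4.64634 m.
The plate makes 46.5° with the vertical, i.e. θ = 90° − 46.5° = 43.5° to the horizontal. Measuring y along the incline from the free-surface line, vertical depth h = y·sinθ with sinθ = 0.688355.
Along the incline, y_c = h_c/sinθ = 4.64634/0.688355 = 6.74992 m.
The centroid is at the centre, 0.65 m below the top of the plate, so the highest point sits at y_top = 6.74992 − 0.65 = 6.09992 m along the incline.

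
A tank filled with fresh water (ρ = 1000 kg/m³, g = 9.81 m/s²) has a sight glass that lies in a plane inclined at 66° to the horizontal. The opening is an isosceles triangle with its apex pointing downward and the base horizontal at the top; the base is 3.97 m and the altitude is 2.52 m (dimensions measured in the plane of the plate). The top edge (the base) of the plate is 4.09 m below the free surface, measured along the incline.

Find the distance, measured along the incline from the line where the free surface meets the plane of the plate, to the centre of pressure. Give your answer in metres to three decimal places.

γ = ρg = 1000 × 9.81 = 9810 N/m³ = 9.81 kN/m³.
Let θ = 66° be the plate's angle to the horizontal; measure y along the incline from where the plane meets the free surface. Vertical depth h = y·sinθ with sinθ = 0.913545.
With the apex down, the centroid sits h/3 = 2.52/3 = 0.84 m below the base (the top edge), so y_c = 4.09 + 0.84 = 4.93 m and h_c = 4.93 × 0.913545 = 4.50378 m.
A = ½ × 3.97 × 2.52 = 5.0022 m².
Resultant F = γ·h_c·A = 9.81 × 4.50378 × 5.0022 = 221.008 kN.
I_c = b·h³/36 = 3.97 × 2.52³/36 = 1.76478 m⁴.
Centre of pressure: y_p = y_c + I_c/(y_c·A) = 4.93 + 1.76478/(4.93 × 5.0022) = 4.93 + 0.071562 = 5.00156 m along the plane.

y_p = 5.002 m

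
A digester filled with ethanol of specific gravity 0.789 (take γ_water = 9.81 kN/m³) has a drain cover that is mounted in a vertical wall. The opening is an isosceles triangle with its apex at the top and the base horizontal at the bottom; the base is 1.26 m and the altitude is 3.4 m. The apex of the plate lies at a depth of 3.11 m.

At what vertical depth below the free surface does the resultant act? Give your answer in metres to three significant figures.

γ = 0.789 × 9.81 = 7.74009 kN/m³.
With the apex up, the centroid sits 2h/3 = 2 × 3.4/3 = 2.26667 m below the apex, so the centroid depth is h_c = 3.11 + 2.26667 = 5.37667 m.
A = ½ × 1.26 × 3.4 = 2.142 m².
Resultant F = γ·h_c·A = 7.74009 × 5.37667 × 2.142 = 89.1413 kN.
I_c = b·h³/36 = 1.26 × 3.4³/36 = 1.37564 m⁴.
Centre of pressure: y_p = y_c + I_c/(y_c·A) = 5.37667 + 1.37564/(5.37667 × 2.142) = 5.37667 + 0.119446 = 5.49612 m along the plane.

h_p = 5.50 m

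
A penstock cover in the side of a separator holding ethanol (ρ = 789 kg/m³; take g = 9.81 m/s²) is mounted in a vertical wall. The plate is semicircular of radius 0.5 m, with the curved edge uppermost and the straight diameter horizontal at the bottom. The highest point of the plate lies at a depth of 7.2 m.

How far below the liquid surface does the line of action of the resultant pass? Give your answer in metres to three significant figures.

γ = ρg = 789 × 9.81 / 1000 = 7.74009 kN/m³.
The centroid lies 4r/(3π) = 0.212207 m above the diameter, so r − 4r/(3π) = 0.5 − 0.212207 = 0.287793 m below the topmost point, so the centroid depth is h_c = 7.2 + 0.287793 = 7.48779 m.
A = πr²/2 = π × 0.5²/2 = 0.392699 m².
Resultant F = γ·h_c·A = 7.74009 × 7.48779 × 0.392699 = 22.7593 kN.
I_c = (π/8 − 8/(9π))·r⁴ = 0.109757 × 0.5⁴ = 0.00685981 m⁴.
Centre of pressure: y_p = y_c + I_c/(y_c·A) = 7.48779 + 0.00685981/(7.48779 × 0.392699) = 7.48779 + 0.00233291 = 7.49012 m along the plane.

h_p = 7.49 m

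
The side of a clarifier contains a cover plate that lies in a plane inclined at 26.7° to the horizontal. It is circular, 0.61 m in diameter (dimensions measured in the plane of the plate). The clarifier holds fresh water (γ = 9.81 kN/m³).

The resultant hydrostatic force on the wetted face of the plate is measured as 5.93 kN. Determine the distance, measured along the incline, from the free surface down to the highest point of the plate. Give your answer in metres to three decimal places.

y_top ≈ 4.298 m

γ = 9.81 kN/m³.
A = π(0.305)² = 0.292247 m².
From F = γ·h_c·A, the centroid depth is h_c = 5.93/(9.81 × 0.292247) = 2.06841 m.
Let θ = 26.7° be the plate's angle to the horizontal; measure y along the incline from where the plane meets the free surface. Vertical depth h = y·sinθ with sinθ = 0.449319.
Along the incline, y_c = h_c/sinθ = 2.06841/0.449319 = 4.60343 m.
The centroid is at the centre, 0.305 m below the top of the plate, so the highest point sits at y_top = 4.60343 − 0.305 = 4.29843 m along the incline.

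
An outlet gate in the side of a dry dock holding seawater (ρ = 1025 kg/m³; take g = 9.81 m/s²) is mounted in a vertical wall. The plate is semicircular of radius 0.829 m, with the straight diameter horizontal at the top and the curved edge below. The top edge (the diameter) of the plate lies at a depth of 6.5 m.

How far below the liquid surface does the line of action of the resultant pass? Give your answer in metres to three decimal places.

γ = ρg = 1025 × 9.81 / 1000 = 10.05525 kN/m³.
The centroid of a semicircle lies 4r/(3π) = 0.351839 m from the diameter, here below the top edge, so the centroid depth is h_c = 6.5 + 0.351839 = 6.85184 m.
A = πr²/2 = π × 0.829²/2 = 1.07952 m².
Resultant F = γ·h_c·A = 10.05525 × 6.85184 × 1.07952 = 74.3757 kN.
I_c = (π/8 − 8/(9π))·r⁴ = 0.109757 × 0.829⁴ = 0.0518383 m⁴.
Centre of pressure: y_p = y_c + I_c/(y_c·A) = 6.85184 + 0.0518383/(6.85184 × 1.07952) = 6.85184 + 0.0070083 = 6.85885 m along the plane.

h_p = 6.859 m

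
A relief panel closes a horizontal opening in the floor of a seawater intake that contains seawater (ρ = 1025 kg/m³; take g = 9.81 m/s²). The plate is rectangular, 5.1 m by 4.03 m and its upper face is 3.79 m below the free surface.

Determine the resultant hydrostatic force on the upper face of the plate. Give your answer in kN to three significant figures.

γ = ρg = 1025 × 9.81 / 1000 = 10.05525 kN/m³.
The plate is horizontal, so pressure is uniform at p = γ·h = 10.05525 × 3.79 = 38.1094 kN/m².
A = 5.1 × 4.03 = 20.553 m².
F = p·A = 38.1094 × 20.553 = 783.262 kN.

F ≈ 783 kN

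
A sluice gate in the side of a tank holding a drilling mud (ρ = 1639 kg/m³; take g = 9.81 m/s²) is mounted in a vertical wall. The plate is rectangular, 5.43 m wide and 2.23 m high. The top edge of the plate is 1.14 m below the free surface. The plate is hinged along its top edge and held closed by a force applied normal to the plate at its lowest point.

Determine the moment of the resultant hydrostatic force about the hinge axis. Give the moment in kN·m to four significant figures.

γ = ρg = 1639 × 9.81 / 1000 = 16.07859 kN/m³.
The centroid lies 2.23/2 = 1.115 m below the top edge, so the centroid depth is h_c = 1.14 + 1.115 = 2.255 m.
A = 5.43 × 2.23 = 12.1089 m².
Resultant F = γ·h_c·A = 16.07859 × 2.255 × 12.1089 = 439.035 kN.
I_c = b·h³/12 = 5.43 × 2.23³/12 = 5.01803 m⁴.
Centre of pressure: y_p = y_c + I_c/(y_c·A) = 2.255 + 5.01803/(2.255 × 12.1089) = 2.255 + 0.183773 = 2.43877 m along the plane.
The resultant acts 1.115 + 0.183773 = 1.29877 m (along the plate) below the hinge at the top edge, so the moment about the hinge is M = F × 1.29877 = 439.035 × 1.29877 = 570.205 kN·m.

M ≈ 570.2 kN·m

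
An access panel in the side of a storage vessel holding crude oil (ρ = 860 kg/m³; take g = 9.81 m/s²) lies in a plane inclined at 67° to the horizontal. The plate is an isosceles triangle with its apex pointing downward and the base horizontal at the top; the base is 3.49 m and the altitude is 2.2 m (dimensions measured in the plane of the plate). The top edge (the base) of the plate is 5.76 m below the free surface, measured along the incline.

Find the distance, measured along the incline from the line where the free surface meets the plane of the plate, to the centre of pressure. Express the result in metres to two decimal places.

γ = ρg = 860 × 9.81 / 1000 = 8.4366 kN/m³.
Let θ = 67° be the plate's angle to the horizontal; measure y along the incline from where the plane meets the free surface. Vertical depth h = y·sinθ with sinθ = 0.920505.
With the apex down, the centroid sits h/3 = 2.2/3 = 0.733333 m below the base (the top edge), so y_c = 5.76 + 0.733333 = 6.49333 m and h_c = 6.49333 × 0.920505 = 5.97714 m.
A = ½ × 3.49 × 2.2 = 3.839 m².
Resultant F = γ·h_c·A = 8.4366 × 5.97714 × 3.839 = 193.588 kN.
I_c = b·h³/36 = 3.49 × 2.2³/36 = 1.03226 m⁴.
Centre of pressure: y_p = y_c + I_c/(y_c·A) = 6.49333 + 1.03226/(6.49333 × 3.839) = 6.49333 + 0.0414098 = 6.53474 m along the plane.

y_p = 6.53 m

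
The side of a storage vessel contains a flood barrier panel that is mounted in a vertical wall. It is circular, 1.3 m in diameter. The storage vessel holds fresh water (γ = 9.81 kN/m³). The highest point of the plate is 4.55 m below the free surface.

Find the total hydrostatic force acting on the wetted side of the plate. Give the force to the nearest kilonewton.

F ≈ 68 kN

γ = 9.81 kN/m³.
The centroid is at the centre, 0.65 m below the top of the plate, so the centroid depth is h_c = 4.55 + 0.65 = 5.2 m.
A = π(0.65)² = 1.32732 m².
Resultant F = γ·h_c·A = 9.81 × 5.2 × 1.32732 = 67.7092 kN.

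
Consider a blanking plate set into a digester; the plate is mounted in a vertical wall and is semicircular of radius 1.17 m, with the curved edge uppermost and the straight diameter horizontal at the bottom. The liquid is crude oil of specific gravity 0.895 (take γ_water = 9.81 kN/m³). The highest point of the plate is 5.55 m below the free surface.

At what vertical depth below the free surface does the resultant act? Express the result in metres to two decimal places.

γ = 0.895 × 9.81 = 8.77995 kN/m³.
The centroid lies 4r/(3π) = 0.496563 m above the diameter, so r − 4r/(3π) = 1.17 − 0.496563 = 0.673437 m below the topmost point, so the centroid depth is h_c = 5.55 + 0.673437 = 6.22344 m.
A = πr²/2 = π × 1.17²/2 = 2.15026 m².
Resultant F = γ·h_c·A = 8.77995 × 6.22344 × 2.15026 = 117.493 kN.
I_c = (π/8 − 8/(9π))·r⁴ = 0.109757 × 1.17⁴ = 0.205672 m⁴.
Centre of pressure: y_p = y_c + I_c/(y_c·A) = 6.22344 + 0.205672/(6.22344 × 2.15026) = 6.22344 + 0.0153693 = 6.23881 m along the plane.

h_p = 6.24 m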